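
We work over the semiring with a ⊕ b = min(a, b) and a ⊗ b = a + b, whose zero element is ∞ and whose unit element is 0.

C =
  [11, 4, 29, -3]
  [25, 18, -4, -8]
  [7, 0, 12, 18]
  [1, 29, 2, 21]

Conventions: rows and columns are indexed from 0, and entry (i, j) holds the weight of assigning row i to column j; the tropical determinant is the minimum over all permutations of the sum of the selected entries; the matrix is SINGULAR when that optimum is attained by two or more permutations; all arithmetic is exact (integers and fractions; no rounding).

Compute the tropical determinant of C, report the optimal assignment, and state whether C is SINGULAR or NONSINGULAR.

σ = (0, 1, 2, 3): 11 + 18 + 12 + 21 = 62
σ = (0, 1, 3, 2): 11 + 18 + 18 + 2 = 49
σ = (0, 2, 1, 3): 11 + (-4) + 0 + 21 = 28
σ = (0, 2, 3, 1): 11 + (-4) + 18 + 29 = 54
σ = (0, 3, 1, 2): 11 + (-8) + 0 + 2 = 5
σ = (0, 3, 2, 1): 11 + (-8) + 12 + 29 = 44
σ = (1, 0, 2, 3): 4 + 25 + 12 + 21 = 62
σ = (1, 0, 3, 2): 4 + 25 + 18 + 2 = 49
σ = (1, 2, 0, 3): 4 + (-4) + 7 + 21 = 28
σ = (1, 2, 3, 0): 4 + (-4) + 18 + 1 = 19
σ = (1, 3, 0, 2): 4 + (-8) + 7 + 2 = 5
σ = (1, 3, 2, 0): 4 + (-8) + 12 + 1 = 9
σ = (2, 0, 1, 3): 29 + 25 + 0 + 21 = 75
σ = (2, 0, 3, 1): 29 + 25 + 18 + 29 = 101
σ = (2, 1, 0, 3): 29 + 18 + 7 + 21 = 75
σ = (2, 1, 3, 0): 29 + 18 + 18 + 1 = 66
σ = (2, 3, 0, 1): 29 + (-8) + 7 + 29 = 57
σ = (2, 3, 1, 0): 29 + (-8) + 0 + 1 = 22
σ = (3, 0, 1, 2): (-3) + 25 + 0 + 2 = 24
σ = (3, 0, 2, 1): (-3) + 25 + 12 + 29 = 63
σ = (3, 1, 0, 2): (-3) + 18 + 7 + 2 = 24
σ = (3, 1, 2, 0): (-3) + 18 + 12 + 1 = 28
σ = (3, 2, 0, 1): (-3) + (-4) + 7 + 29 = 29
σ = (3, 2, 1, 0): (-3) + (-4) + 0 + 1 = -6
Optimal value attained by: σ = (3, 2, 1, 0).
Answer: det⊕(C) = -6; verdict: NONSINGULAR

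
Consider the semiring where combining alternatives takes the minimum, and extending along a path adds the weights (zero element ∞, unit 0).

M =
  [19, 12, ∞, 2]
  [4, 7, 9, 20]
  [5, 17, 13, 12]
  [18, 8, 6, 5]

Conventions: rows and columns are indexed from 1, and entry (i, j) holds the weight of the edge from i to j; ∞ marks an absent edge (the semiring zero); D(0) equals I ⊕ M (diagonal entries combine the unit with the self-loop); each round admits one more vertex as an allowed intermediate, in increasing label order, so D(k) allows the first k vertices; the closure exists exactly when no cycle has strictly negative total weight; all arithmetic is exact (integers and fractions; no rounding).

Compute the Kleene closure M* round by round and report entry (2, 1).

D(0):
  [0, 12, ∞, 2]
  [4, 0, 9, 20]
  [5, 17, 0, 12]
  [18, 8, 6, 0]
D(1):
  [0, 12, ∞, 2]
  [4, 0, 9, 6]
  [5, 17, 0, 7]
  [18, 8, 6, 0]
D(2):
  [0, 12, 21, 2]
  [4, 0, 9, 6]
  [5, 17, 0, 7]
  [12, 8, 6, 0]
D(3):
  [0, 12, 21, 2]
  [4, 0, 9, 6]
  [5, 17, 0, 7]
  [11, 8, 6, 0]
D(4):
  [0, 10, 8, 2]
  [4, 0, 9, 6]
  [5, 15, 0, 7]
  [11, 8, 6, 0]
Answer: M*[2][1] = 4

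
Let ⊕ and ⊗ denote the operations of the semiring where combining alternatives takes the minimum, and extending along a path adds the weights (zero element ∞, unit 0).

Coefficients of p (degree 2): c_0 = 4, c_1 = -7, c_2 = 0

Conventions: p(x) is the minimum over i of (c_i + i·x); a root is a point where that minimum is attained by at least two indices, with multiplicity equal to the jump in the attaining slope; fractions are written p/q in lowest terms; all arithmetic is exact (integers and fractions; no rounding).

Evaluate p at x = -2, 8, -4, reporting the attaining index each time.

p(-2) = min(4+0·(-2)=4, -7+1·(-2)=-9, 0+2·(-2)=-4) = -9 (attained by i=1)
p(8) = min(4+0·8=4, -7+1·8=1, 0+2·8=16) = 1 (attained by i=1)
p(-4) = min(4+0·(-4)=4, -7+1·(-4)=-11, 0+2·(-4)=-8) = -11 (attained by i=1)
Answer: p(-2) = -9; p(8) = 1; p(-4) = -11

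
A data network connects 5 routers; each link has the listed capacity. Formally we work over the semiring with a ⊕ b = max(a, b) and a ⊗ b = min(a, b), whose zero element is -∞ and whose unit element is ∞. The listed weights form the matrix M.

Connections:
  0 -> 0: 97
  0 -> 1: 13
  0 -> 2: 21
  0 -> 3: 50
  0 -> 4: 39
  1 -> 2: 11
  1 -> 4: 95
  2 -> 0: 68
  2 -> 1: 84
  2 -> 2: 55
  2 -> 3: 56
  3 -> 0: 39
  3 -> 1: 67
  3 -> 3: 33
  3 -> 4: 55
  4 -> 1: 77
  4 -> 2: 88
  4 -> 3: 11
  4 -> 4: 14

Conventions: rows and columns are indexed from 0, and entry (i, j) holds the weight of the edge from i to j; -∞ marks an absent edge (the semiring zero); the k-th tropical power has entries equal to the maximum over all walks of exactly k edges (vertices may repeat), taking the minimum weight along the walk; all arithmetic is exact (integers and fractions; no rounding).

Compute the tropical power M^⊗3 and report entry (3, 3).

M^⊗2:
  [97, 50, 39, 50, 50]
  [11, 77, 88, 11, 14]
  [68, 56, 55, 55, 84]
  [39, 55, 55, 39, 67]
  [68, 84, 55, 56, 77]
M^⊗3:
  [97, 50, 50, 50, 50]
  [68, 84, 55, 56, 77]
  [68, 77, 84, 55, 56]
  [55, 67, 67, 55, 55]
  [68, 77, 77, 55, 84]
Key observation: the optimum is the walk 3->4->2->3, with weight 55 min 88 min 56 = 55.
Optimal value attained by: walk 3->4->2->3.
Answer: (M^⊗3)[3][3] = 55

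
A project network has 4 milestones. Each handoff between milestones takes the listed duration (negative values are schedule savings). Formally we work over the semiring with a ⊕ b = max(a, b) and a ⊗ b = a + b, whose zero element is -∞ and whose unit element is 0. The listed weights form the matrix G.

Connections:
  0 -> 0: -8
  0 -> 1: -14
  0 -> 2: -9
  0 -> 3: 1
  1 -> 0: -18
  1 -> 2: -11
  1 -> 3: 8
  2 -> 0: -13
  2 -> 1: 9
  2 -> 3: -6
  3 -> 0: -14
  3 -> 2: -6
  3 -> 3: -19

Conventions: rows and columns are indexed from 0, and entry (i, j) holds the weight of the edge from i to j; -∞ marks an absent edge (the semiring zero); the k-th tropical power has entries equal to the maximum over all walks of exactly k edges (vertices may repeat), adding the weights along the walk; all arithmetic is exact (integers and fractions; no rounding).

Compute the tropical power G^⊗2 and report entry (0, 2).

G^⊗2:
  [-13, 0, -5, -6]
  [-6, -2, 2, -11]
  [-9, -27, -2, 17]
  [-19, 3, -23, -12]
Key observation: the optimum is the walk 0->3->2, with weight 1 + (-6) = -5.
Optimal value attained by: walk 0->3->2.
Answer: (G^⊗2)[0][2] = -5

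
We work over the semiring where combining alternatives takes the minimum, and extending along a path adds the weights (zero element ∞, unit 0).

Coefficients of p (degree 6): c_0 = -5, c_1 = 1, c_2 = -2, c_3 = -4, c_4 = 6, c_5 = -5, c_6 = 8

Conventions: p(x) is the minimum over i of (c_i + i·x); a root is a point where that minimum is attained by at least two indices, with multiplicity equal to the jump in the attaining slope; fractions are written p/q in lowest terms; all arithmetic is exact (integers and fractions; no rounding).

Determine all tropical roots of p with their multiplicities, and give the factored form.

hull edge (i=0, c=-5) to (i=5, c=-5): slope 0, span 5
hull edge (i=5, c=-5) to (i=6, c=8): slope 13, span 1
Factored form: p(x) = 8 ⊗ (x ⊕ (-13)) ⊗ (x ⊕ 0) ⊗ (x ⊕ 0) ⊗ (x ⊕ 0) ⊗ (x ⊕ 0) ⊗ (x ⊕ 0)
Answer: roots = -13 (mult 1), 0 (mult 5)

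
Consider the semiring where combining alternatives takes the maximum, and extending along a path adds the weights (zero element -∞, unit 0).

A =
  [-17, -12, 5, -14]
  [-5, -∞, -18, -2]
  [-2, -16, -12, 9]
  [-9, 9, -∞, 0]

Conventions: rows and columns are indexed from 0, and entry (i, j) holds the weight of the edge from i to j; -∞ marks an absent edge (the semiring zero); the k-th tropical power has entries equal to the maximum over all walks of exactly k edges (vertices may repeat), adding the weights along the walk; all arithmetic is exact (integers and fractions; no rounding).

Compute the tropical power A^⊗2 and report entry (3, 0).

A^⊗2:
  [3, -5, -7, 14]
  [-11, 7, 0, -2]
  [0, 18, 3, 9]
  [4, 9, -4, 7]
Key observation: the optimum is the walk 3->1->0, with weight 9 + (-5) = 4.
Optimal value attained by: walk 3->1->0.
Answer: (A^⊗2)[3][0] = 4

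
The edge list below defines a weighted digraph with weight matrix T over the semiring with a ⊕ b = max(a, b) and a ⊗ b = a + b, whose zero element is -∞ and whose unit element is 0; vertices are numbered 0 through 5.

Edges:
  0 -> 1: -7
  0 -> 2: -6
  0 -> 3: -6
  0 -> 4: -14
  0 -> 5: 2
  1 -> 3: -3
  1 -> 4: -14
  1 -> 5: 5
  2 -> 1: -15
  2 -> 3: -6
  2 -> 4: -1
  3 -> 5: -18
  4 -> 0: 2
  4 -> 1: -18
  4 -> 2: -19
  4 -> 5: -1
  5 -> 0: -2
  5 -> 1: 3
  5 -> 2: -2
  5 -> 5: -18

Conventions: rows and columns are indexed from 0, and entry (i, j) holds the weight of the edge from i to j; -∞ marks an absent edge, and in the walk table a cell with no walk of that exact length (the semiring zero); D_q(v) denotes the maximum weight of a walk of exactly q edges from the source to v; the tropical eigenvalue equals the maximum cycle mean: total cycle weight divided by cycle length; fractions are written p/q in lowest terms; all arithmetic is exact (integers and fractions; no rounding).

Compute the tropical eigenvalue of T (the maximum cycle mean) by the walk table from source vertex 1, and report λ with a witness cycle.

q=0: [-∞, 0, -∞, -∞, -∞, -∞]
q=1: [-∞, -∞, -∞, -3, -14, 5]
q=2: [3, 8, 3, -∞, -∞, -13]
q=3: [-15, -4, -3, 5, 2, 13]
q=4: [11, 16, 11, -7, -4, 1]
q=5: [-1, 4, 5, 13, 10, 21]
q=6: [19, 24, 19, 1, 4, 9]
Optimal cycle mean attained by: cycle 1->5->1, total 5 + 3, length 2.
Answer: λ = 4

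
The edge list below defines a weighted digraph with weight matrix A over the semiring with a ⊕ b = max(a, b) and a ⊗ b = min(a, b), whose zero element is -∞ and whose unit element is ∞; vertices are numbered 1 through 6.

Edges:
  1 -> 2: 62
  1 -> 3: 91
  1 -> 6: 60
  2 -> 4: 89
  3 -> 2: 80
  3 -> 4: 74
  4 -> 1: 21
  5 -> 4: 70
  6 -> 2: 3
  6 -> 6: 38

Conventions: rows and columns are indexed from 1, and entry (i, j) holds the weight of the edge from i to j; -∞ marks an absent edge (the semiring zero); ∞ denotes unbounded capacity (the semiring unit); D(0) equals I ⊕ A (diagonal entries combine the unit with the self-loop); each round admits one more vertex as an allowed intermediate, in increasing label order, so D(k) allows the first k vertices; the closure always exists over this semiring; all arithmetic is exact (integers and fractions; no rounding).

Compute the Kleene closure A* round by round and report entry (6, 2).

D(0):
  [∞, 62, 91, -∞, -∞, 60]
  [-∞, ∞, -∞, 89, -∞, -∞]
  [-∞, 80, ∞, 74, -∞, -∞]
  [21, -∞, -∞, ∞, -∞, -∞]
  [-∞, -∞, -∞, 70, ∞, -∞]
  [-∞, 3, -∞, -∞, -∞, ∞]
D(1):
  [∞, 62, 91, -∞, -∞, 60]
  [-∞, ∞, -∞, 89, -∞, -∞]
  [-∞, 80, ∞, 74, -∞, -∞]
  [21, 21, 21, ∞, -∞, 21]
  [-∞, -∞, -∞, 70, ∞, -∞]
  [-∞, 3, -∞, -∞, -∞, ∞]
D(2):
  [∞, 62, 91, 62, -∞, 60]
  [-∞, ∞, -∞, 89, -∞, -∞]
  [-∞, 80, ∞, 80, -∞, -∞]
  [21, 21, 21, ∞, -∞, 21]
  [-∞, -∞, -∞, 70, ∞, -∞]
  [-∞, 3, -∞, 3, -∞, ∞]
D(3):
  [∞, 80, 91, 80, -∞, 60]
  [-∞, ∞, -∞, 89, -∞, -∞]
  [-∞, 80, ∞, 80, -∞, -∞]
  [21, 21, 21, ∞, -∞, 21]
  [-∞, -∞, -∞, 70, ∞, -∞]
  [-∞, 3, -∞, 3, -∞, ∞]
D(4):
  [∞, 80, 91, 80, -∞, 60]
  [21, ∞, 21, 89, -∞, 21]
  [21, 80, ∞, 80, -∞, 21]
  [21, 21, 21, ∞, -∞, 21]
  [21, 21, 21, 70, ∞, 21]
  [3, 3, 3, 3, -∞, ∞]
D(5):
  [∞, 80, 91, 80, -∞, 60]
  [21, ∞, 21, 89, -∞, 21]
  [21, 80, ∞, 80, -∞, 21]
  [21, 21, 21, ∞, -∞, 21]
  [21, 21, 21, 70, ∞, 21]
  [3, 3, 3, 3, -∞, ∞]
D(6):
  [∞, 80, 91, 80, -∞, 60]
  [21, ∞, 21, 89, -∞, 21]
  [21, 80, ∞, 80, -∞, 21]
  [21, 21, 21, ∞, -∞, 21]
  [21, 21, 21, 70, ∞, 21]
  [3, 3, 3, 3, -∞, ∞]
Answer: A*[6][2] = 3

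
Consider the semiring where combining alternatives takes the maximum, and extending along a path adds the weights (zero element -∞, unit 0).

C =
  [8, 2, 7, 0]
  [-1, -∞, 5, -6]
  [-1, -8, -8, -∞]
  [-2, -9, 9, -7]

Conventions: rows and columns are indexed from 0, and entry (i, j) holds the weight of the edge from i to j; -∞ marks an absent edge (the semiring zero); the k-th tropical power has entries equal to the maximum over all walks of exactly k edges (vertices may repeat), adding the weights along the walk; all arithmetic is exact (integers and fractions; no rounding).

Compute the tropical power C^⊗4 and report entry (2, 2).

C^⊗2:
  [16, 10, 15, 8]
  [7, 1, 6, -1]
  [7, 1, 6, -1]
  [8, 1, 5, -2]
C^⊗3:
  [24, 18, 23, 16]
  [15, 9, 14, 7]
  [15, 9, 14, 7]
  [16, 10, 15, 8]
C^⊗4:
  [32, 26, 31, 24]
  [23, 17, 22, 15]
  [23, 17, 22, 15]
  [24, 18, 23, 16]
Key observation: the optimum is the walk 2->0->0->0->2, with weight (-1) + 8 + 8 + 7 = 22.
Optimal value attained by: walk 2->0->0->0->2.
Answer: (C^⊗4)[2][2] = 22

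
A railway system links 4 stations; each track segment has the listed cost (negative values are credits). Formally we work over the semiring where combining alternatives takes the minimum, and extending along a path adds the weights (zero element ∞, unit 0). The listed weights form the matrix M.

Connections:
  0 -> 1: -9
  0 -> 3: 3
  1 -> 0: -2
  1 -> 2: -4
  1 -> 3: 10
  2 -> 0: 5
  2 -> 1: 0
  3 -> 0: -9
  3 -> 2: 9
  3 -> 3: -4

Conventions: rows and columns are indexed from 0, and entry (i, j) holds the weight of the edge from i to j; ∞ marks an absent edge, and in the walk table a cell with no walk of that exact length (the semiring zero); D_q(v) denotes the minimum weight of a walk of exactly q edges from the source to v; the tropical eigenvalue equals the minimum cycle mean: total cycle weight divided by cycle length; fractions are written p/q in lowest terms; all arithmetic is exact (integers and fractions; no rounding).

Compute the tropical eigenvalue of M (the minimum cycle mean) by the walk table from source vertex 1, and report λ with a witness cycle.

q=0: [∞, 0, ∞, ∞]
q=1: [-2, ∞, -4, 10]
q=2: [1, -11, 19, 1]
q=3: [-13, -8, -15, -3]
q=4: [-12, -22, -12, -10]
Optimal cycle mean attained by: cycle 0->1->0, total (-9) + (-2), length 2.
Answer: λ = -11/2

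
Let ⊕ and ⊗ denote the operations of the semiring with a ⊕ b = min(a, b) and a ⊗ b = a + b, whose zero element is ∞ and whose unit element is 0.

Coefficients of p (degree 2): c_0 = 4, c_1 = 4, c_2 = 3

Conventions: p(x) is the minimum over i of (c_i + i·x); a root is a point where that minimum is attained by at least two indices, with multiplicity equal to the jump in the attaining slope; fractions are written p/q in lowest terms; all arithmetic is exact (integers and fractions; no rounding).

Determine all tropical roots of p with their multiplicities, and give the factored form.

hull edge (i=0, c=4) to (i=2, c=3): slope -1/2, span 2
Factored form: p(x) = 3 ⊗ (x ⊕ 1/2) ⊗ (x ⊕ 1/2)
Answer: roots = 1/2 (mult 2)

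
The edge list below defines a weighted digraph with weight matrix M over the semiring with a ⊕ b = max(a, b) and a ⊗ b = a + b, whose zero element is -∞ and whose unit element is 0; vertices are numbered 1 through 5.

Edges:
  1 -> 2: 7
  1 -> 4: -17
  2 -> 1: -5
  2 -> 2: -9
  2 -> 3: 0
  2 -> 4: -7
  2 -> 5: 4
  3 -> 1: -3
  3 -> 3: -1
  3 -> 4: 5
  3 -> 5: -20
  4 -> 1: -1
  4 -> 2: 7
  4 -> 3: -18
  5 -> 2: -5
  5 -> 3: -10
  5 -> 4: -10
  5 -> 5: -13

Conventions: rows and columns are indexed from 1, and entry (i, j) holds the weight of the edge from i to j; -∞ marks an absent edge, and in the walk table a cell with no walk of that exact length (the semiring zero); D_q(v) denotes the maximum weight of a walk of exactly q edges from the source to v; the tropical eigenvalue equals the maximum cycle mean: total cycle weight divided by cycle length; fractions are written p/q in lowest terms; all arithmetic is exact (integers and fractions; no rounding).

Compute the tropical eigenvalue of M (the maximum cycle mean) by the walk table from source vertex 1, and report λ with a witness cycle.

q=0: [0, -∞, -∞, -∞, -∞]
q=1: [-∞, 7, -∞, -17, -∞]
q=2: [2, -2, 7, 0, 11]
q=3: [4, 9, 6, 12, 2]
q=4: [11, 19, 9, 11, 13]
q=5: [14, 18, 19, 14, 23]
Optimal cycle mean attained by: cycle 2->3->4->2, total 0 + 5 + 7, length 3.
Answer: λ = 4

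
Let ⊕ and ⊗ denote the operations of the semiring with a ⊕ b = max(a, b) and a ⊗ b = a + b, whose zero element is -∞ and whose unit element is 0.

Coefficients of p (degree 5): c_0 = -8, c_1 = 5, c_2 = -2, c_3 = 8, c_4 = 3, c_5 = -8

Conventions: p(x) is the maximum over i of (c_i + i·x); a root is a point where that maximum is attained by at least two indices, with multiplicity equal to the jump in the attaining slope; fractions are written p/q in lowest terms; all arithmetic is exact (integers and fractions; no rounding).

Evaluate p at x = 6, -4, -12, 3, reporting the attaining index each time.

p(6) = max(-8+0·6=-8, 5+1·6=11, -2+2·6=10, 8+3·6=26, 3+4·6=27, -8+5·6=22) = 27 (attained by i=4)
p(-4) = max(-8+0·(-4)=-8, 5+1·(-4)=1, -2+2·(-4)=-10, 8+3·(-4)=-4, 3+4·(-4)=-13, -8+5·(-4)=-28) = 1 (attained by i=1)
p(-12) = max(-8+0·(-12)=-8, 5+1·(-12)=-7, -2+2·(-12)=-26, 8+3·(-12)=-28, 3+4·(-12)=-45, -8+5·(-12)=-68) = -7 (attained by i=1)
p(3) = max(-8+0·3=-8, 5+1·3=8, -2+2·3=4, 8+3·3=17, 3+4·3=15, -8+5·3=7) = 17 (attained by i=3)
Answer: p(6) = 27; p(-4) = 1; p(-12) = -7; p(3) = 17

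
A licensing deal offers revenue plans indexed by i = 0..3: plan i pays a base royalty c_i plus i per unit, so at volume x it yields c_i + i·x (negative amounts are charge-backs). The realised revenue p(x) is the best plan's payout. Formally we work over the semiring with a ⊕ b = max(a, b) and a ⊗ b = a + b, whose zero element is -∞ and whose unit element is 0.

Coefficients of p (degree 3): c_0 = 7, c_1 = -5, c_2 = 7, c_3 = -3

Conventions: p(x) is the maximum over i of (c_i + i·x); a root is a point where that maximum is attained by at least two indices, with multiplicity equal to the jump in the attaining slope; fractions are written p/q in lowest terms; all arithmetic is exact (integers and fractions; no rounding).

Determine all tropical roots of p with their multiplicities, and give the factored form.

hull edge (i=0, c=7) to (i=2, c=7): slope 0, span 2
hull edge (i=2, c=7) to (i=3, c=-3): slope -10, span 1
Factored form: p(x) = -3 ⊗ (x ⊕ 0) ⊗ (x ⊕ 0) ⊗ (x ⊕ 10)
Answer: roots = 0 (mult 2), 10 (mult 1)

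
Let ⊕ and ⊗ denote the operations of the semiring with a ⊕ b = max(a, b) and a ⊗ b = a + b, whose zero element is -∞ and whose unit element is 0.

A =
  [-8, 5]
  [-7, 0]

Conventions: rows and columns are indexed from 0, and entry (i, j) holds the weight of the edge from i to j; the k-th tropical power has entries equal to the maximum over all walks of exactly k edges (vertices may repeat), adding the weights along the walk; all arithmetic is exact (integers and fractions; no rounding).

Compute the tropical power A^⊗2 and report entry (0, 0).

A^⊗2:
  [-2, 5]
  [-7, 0]
Key observation: the optimum is the walk 0->1->0, with weight 5 + (-7) = -2.
Optimal value attained by: walk 0->1->0.
Answer: (A^⊗2)[0][0] = -2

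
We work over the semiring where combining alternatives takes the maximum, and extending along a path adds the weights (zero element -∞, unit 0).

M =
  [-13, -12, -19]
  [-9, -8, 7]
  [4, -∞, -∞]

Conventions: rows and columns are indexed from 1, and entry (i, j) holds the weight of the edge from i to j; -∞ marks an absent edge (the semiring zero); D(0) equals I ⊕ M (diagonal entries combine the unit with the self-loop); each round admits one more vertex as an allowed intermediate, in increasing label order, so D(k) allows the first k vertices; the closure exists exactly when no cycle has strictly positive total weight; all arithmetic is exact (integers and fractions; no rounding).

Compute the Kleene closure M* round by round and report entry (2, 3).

D(0):
  [0, -12, -19]
  [-9, 0, 7]
  [4, -∞, 0]
D(1):
  [0, -12, -19]
  [-9, 0, 7]
  [4, -8, 0]
D(2):
  [0, -12, -5]
  [-9, 0, 7]
  [4, -8, 0]
D(3):
  [0, -12, -5]
  [11, 0, 7]
  [4, -8, 0]
Answer: M*[2][3] = 7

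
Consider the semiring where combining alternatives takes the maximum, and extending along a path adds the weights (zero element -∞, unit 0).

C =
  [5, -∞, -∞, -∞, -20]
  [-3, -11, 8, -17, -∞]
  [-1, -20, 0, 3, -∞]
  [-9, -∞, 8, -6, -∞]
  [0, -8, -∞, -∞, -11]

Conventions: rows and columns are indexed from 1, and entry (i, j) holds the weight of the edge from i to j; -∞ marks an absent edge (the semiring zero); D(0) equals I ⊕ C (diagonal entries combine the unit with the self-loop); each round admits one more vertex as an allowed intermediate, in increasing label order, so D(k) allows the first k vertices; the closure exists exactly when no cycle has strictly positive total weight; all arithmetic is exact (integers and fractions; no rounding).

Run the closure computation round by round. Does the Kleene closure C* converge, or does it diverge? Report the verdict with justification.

Detection: at round 0, diagonal entry (1, 1) turns strictly positive.
Key observation: the cycle 1->1 has total weight 5, which is strictly positive.
Answer: DIVERGES — positive cycle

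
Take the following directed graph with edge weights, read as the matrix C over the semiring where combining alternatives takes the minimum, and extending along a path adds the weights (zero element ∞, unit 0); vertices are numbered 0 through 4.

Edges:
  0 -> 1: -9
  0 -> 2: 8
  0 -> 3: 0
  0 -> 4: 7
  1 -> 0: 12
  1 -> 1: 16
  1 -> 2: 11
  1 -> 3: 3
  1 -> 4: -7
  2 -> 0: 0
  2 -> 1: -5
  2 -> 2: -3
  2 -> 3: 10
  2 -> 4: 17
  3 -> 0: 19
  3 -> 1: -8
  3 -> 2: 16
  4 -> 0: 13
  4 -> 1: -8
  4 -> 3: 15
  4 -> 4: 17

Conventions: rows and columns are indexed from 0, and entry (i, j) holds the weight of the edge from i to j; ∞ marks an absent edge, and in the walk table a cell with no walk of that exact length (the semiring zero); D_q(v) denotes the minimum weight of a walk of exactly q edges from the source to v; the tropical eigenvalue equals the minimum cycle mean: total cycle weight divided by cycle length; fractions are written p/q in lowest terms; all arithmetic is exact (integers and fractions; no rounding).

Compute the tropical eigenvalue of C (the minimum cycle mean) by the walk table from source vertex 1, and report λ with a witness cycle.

q=0: [∞, 0, ∞, ∞, ∞]
q=1: [12, 16, 11, 3, -7]
q=2: [6, -15, 8, 8, 9]
q=3: [-3, -3, -4, -12, -22]
q=4: [-9, -30, -7, -7, -10]
q=5: [-18, -18, -19, -27, -37]
Optimal cycle mean attained by: cycle 1->4->1, total (-7) + (-8), length 2.
Answer: λ = -15/2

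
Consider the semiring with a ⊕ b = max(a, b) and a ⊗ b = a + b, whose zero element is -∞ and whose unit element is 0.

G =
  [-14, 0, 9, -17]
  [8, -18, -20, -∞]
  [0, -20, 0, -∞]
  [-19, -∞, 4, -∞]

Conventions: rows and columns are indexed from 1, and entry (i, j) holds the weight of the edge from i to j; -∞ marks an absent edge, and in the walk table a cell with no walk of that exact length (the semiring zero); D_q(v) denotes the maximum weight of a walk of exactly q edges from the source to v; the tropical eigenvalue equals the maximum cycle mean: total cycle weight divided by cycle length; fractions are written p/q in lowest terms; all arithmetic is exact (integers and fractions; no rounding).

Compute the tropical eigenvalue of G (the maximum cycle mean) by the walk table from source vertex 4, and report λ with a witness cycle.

q=0: [-∞, -∞, -∞, 0]
q=1: [-19, -∞, 4, -∞]
q=2: [4, -16, 4, -36]
q=3: [4, 4, 13, -13]
q=4: [13, 4, 13, -13]
Optimal cycle mean attained by: cycle 1->3->1, total 9 + 0, length 2.
Answer: λ = 9/2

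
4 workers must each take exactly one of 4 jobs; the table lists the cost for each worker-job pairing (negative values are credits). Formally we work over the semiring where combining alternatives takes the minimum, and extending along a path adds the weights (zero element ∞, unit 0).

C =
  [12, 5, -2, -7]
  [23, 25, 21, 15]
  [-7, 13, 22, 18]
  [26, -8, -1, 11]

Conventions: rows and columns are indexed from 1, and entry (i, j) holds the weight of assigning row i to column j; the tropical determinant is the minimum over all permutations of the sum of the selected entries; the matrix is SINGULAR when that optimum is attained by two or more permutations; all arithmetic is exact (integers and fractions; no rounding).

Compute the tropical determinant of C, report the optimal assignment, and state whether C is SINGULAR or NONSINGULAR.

σ = (1, 2, 3, 4): 12 + 25 + 22 + 11 = 70
σ = (1, 2, 4, 3): 12 + 25 + 18 + (-1) = 54
σ = (1, 3, 2, 4): 12 + 21 + 13 + 11 = 57
σ = (1, 3, 4, 2): 12 + 21 + 18 + (-8) = 43
σ = (1, 4, 2, 3): 12 + 15 + 13 + (-1) = 39
σ = (1, 4, 3, 2): 12 + 15 + 22 + (-8) = 41
σ = (2, 1, 3, 4): 5 + 23 + 22 + 11 = 61
σ = (2, 1, 4, 3): 5 + 23 + 18 + (-1) = 45
σ = (2, 3, 1, 4): 5 + 21 + (-7) + 11 = 30
σ = (2, 3, 4, 1): 5 + 21 + 18 + 26 = 70
σ = (2, 4, 1, 3): 5 + 15 + (-7) + (-1) = 12
σ = (2, 4, 3, 1): 5 + 15 + 22 + 26 = 68
σ = (3, 1, 2, 4): (-2) + 23 + 13 + 11 = 45
σ = (3, 1, 4, 2): (-2) + 23 + 18 + (-8) = 31
σ = (3, 2, 1, 4): (-2) + 25 + (-7) + 11 = 27
σ = (3, 2, 4, 1): (-2) + 25 + 18 + 26 = 67
σ = (3, 4, 1, 2): (-2) + 15 + (-7) + (-8) = -2
σ = (3, 4, 2, 1): (-2) + 15 + 13 + 26 = 52
σ = (4, 1, 2, 3): (-7) + 23 + 13 + (-1) = 28
σ = (4, 1, 3, 2): (-7) + 23 + 22 + (-8) = 30
σ = (4, 2, 1, 3): (-7) + 25 + (-7) + (-1) = 10
σ = (4, 2, 3, 1): (-7) + 25 + 22 + 26 = 66
σ = (4, 3, 1, 2): (-7) + 21 + (-7) + (-8) = -1
σ = (4, 3, 2, 1): (-7) + 21 + 13 + 26 = 53
Optimal value attained by: σ = (3, 4, 1, 2).
Answer: det⊕(C) = -2; verdict: NONSINGULAR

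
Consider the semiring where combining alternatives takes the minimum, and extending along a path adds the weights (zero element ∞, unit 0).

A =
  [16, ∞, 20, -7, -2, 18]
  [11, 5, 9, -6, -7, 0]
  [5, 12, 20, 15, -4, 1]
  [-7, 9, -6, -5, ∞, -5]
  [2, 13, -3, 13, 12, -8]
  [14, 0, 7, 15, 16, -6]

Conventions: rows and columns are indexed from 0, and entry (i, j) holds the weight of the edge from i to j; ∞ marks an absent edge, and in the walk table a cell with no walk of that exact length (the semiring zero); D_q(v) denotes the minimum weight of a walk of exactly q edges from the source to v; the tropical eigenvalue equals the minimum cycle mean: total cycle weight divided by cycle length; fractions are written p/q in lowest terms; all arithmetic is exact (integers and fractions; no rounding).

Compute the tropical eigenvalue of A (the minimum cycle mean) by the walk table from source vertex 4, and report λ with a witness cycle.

q=0: [∞, ∞, ∞, ∞, 0, ∞]
q=1: [2, 13, -3, 13, 12, -8]
q=2: [2, -8, -1, -5, -7, -14]
q=3: [-12, -14, -11, -14, -15, -20]
q=4: [-21, -20, -20, -20, -21, -26]
q=5: [-27, -26, -26, -28, -27, -32]
q=6: [-35, -32, -34, -34, -33, -38]
Optimal cycle mean attained by: cycle 0->3->0, total (-7) + (-7), length 2.
Answer: λ = -7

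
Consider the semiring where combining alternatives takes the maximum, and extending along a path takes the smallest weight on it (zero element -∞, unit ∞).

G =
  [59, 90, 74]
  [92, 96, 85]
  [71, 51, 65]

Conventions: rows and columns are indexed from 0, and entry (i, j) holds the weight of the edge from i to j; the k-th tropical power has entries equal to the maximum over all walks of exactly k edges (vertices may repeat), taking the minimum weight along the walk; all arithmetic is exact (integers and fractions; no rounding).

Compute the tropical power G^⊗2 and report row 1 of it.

G^⊗2:
  [90, 90, 85]
  [92, 96, 85]
  [65, 71, 71]
Answer: row 1 of G^⊗2 = [92, 96, 85]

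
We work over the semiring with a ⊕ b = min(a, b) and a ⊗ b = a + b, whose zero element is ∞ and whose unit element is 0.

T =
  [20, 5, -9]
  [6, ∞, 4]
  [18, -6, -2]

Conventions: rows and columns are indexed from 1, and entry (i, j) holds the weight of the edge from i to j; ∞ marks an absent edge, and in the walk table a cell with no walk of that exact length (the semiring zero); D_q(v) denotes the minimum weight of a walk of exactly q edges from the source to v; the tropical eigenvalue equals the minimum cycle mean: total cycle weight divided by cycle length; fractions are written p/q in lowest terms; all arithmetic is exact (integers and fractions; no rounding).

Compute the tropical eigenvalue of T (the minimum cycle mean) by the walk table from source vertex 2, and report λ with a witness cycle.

q=0: [∞, 0, ∞]
q=1: [6, ∞, 4]
q=2: [22, -2, -3]
q=3: [4, -9, -5]
Optimal cycle mean attained by: cycle 1->3->2->1, total (-9) + (-6) + 6, length 3.
Answer: λ = -3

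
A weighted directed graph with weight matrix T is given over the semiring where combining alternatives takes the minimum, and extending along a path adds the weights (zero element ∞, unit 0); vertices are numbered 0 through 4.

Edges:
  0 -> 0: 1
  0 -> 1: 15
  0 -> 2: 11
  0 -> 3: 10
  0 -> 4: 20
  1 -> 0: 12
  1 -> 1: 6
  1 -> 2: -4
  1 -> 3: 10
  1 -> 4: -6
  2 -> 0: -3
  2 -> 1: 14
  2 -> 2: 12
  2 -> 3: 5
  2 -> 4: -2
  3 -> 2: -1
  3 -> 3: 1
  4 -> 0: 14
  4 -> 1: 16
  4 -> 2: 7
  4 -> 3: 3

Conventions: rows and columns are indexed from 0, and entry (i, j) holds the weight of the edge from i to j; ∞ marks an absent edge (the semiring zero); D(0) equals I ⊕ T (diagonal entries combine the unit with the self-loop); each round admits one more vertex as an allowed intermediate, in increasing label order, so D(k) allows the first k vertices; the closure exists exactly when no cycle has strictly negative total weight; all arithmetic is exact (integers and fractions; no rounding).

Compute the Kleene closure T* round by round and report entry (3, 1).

D(0):
  [0, 15, 11, 10, 20]
  [12, 0, -4, 10, -6]
  [-3, 14, 0, 5, -2]
  [∞, ∞, -1, 0, ∞]
  [14, 16, 7, 3, 0]
D(1):
  [0, 15, 11, 10, 20]
  [12, 0, -4, 10, -6]
  [-3, 12, 0, 5, -2]
  [∞, ∞, -1, 0, ∞]
  [14, 16, 7, 3, 0]
D(2):
  [0, 15, 11, 10, 9]
  [12, 0, -4, 10, -6]
  [-3, 12, 0, 5, -2]
  [∞, ∞, -1, 0, ∞]
  [14, 16, 7, 3, 0]
D(3):
  [0, 15, 11, 10, 9]
  [-7, 0, -4, 1, -6]
  [-3, 12, 0, 5, -2]
  [-4, 11, -1, 0, -3]
  [4, 16, 7, 3, 0]
D(4):
  [0, 15, 9, 10, 7]
  [-7, 0, -4, 1, -6]
  [-3, 12, 0, 5, -2]
  [-4, 11, -1, 0, -3]
  [-1, 14, 2, 3, 0]
D(5):
  [0, 15, 9, 10, 7]
  [-7, 0, -4, -3, -6]
  [-3, 12, 0, 1, -2]
  [-4, 11, -1, 0, -3]
  [-1, 14, 2, 3, 0]
Answer: T*[3][1] = 11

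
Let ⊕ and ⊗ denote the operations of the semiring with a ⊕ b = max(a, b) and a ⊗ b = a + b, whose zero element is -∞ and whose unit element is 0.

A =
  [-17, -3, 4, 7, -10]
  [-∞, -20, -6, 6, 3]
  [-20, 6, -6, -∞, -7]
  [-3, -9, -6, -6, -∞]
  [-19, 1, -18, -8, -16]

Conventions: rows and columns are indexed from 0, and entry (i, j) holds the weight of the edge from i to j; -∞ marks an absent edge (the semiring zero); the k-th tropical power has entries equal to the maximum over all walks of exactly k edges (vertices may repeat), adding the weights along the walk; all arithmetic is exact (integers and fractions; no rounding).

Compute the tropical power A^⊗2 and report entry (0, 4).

A^⊗2:
  [4, 10, 1, 3, 0]
  [3, 4, 0, 0, -13]
  [-26, 0, 0, 12, 9]
  [-9, 0, 1, 4, -6]
  [-11, -12, -5, 7, 4]
Key observation: the optimum is the walk 0->1->4, with weight (-3) + 3 = 0.
Optimal value attained by: walk 0->1->4.
Answer: (A^⊗2)[0][4] = 0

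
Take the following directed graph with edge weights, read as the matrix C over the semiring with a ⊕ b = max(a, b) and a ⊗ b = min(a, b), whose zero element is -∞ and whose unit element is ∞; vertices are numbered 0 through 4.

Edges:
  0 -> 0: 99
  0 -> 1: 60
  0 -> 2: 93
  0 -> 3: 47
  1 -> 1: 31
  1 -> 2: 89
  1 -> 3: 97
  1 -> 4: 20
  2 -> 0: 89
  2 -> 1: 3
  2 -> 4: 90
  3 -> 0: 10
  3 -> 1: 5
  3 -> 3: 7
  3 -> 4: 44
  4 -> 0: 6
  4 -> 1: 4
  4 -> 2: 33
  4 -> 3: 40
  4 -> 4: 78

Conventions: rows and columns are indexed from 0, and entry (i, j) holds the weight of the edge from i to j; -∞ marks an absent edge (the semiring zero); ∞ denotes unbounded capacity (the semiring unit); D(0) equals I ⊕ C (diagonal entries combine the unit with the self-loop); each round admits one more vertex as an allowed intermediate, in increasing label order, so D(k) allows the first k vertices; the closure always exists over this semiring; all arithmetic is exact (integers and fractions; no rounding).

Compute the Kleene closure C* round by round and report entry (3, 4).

D(0):
  [∞, 60, 93, 47, -∞]
  [-∞, ∞, 89, 97, 20]
  [89, 3, ∞, -∞, 90]
  [10, 5, -∞, ∞, 44]
  [6, 4, 33, 40, ∞]
D(1):
  [∞, 60, 93, 47, -∞]
  [-∞, ∞, 89, 97, 20]
  [89, 60, ∞, 47, 90]
  [10, 10, 10, ∞, 44]
  [6, 6, 33, 40, ∞]
D(2):
  [∞, 60, 93, 60, 20]
  [-∞, ∞, 89, 97, 20]
  [89, 60, ∞, 60, 90]
  [10, 10, 10, ∞, 44]
  [6, 6, 33, 40, ∞]
D(3):
  [∞, 60, 93, 60, 90]
  [89, ∞, 89, 97, 89]
  [89, 60, ∞, 60, 90]
  [10, 10, 10, ∞, 44]
  [33, 33, 33, 40, ∞]
D(4):
  [∞, 60, 93, 60, 90]
  [89, ∞, 89, 97, 89]
  [89, 60, ∞, 60, 90]
  [10, 10, 10, ∞, 44]
  [33, 33, 33, 40, ∞]
D(5):
  [∞, 60, 93, 60, 90]
  [89, ∞, 89, 97, 89]
  [89, 60, ∞, 60, 90]
  [33, 33, 33, ∞, 44]
  [33, 33, 33, 40, ∞]
Answer: C*[3][4] = 44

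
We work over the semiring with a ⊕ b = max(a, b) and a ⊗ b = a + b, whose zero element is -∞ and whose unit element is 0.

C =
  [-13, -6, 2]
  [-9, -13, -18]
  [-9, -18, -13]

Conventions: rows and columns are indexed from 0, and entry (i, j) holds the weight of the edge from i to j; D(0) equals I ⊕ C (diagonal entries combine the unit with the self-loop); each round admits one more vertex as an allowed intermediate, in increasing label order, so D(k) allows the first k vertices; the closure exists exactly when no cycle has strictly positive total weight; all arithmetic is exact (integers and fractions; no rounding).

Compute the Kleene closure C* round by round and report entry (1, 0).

D(0):
  [0, -6, 2]
  [-9, 0, -18]
  [-9, -18, 0]
D(1):
  [0, -6, 2]
  [-9, 0, -7]
  [-9, -15, 0]
D(2):
  [0, -6, 2]
  [-9, 0, -7]
  [-9, -15, 0]
D(3):
  [0, -6, 2]
  [-9, 0, -7]
  [-9, -15, 0]
Answer: C*[1][0] = -9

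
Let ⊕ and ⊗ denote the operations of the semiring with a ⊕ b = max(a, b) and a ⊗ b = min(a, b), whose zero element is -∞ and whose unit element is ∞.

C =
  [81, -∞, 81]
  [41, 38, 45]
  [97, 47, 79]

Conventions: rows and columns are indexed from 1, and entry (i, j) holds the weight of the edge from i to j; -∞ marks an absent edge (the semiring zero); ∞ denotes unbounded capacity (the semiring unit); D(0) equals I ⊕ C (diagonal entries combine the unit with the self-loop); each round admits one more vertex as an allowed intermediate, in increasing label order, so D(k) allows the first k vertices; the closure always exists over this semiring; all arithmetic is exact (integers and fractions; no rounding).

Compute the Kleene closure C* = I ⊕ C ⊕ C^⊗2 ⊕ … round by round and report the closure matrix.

D(0):
  [∞, -∞, 81]
  [41, ∞, 45]
  [97, 47, ∞]
D(1):
  [∞, -∞, 81]
  [41, ∞, 45]
  [97, 47, ∞]
D(2):
  [∞, -∞, 81]
  [41, ∞, 45]
  [97, 47, ∞]
D(3):
  [∞, 47, 81]
  [45, ∞, 45]
  [97, 47, ∞]
Answer: C* = [[∞, 47, 81], [45, ∞, 45], [97, 47, ∞]]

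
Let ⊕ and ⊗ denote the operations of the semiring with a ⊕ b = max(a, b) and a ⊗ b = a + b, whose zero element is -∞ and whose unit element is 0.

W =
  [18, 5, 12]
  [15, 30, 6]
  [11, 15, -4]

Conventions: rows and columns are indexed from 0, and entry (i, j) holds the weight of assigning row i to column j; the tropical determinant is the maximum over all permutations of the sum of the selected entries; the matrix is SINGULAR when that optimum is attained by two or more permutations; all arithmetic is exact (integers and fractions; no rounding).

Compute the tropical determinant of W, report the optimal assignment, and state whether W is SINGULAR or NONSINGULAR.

σ = (0, 1, 2): 18 + 30 + (-4) = 44
σ = (0, 2, 1): 18 + 6 + 15 = 39
σ = (1, 0, 2): 5 + 15 + (-4) = 16
σ = (1, 2, 0): 5 + 6 + 11 = 22
σ = (2, 0, 1): 12 + 15 + 15 = 42
σ = (2, 1, 0): 12 + 30 + 11 = 53
Optimal value attained by: σ = (2, 1, 0).
Answer: det⊕(W) = 53; verdict: NONSINGULAR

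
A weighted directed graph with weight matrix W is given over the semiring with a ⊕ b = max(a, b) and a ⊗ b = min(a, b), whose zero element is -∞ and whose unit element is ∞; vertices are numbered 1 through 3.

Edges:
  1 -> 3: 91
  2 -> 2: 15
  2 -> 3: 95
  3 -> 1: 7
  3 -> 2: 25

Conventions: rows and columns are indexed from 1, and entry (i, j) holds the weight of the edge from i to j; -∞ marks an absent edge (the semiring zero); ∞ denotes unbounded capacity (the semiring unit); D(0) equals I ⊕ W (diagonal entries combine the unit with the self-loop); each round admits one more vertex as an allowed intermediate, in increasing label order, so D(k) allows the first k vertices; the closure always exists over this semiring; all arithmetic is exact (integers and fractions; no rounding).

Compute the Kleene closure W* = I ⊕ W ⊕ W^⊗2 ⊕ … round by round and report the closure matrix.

D(0):
  [∞, -∞, 91]
  [-∞, ∞, 95]
  [7, 25, ∞]
D(1):
  [∞, -∞, 91]
  [-∞, ∞, 95]
  [7, 25, ∞]
D(2):
  [∞, -∞, 91]
  [-∞, ∞, 95]
  [7, 25, ∞]
D(3):
  [∞, 25, 91]
  [7, ∞, 95]
  [7, 25, ∞]
Answer: W* = [[∞, 25, 91], [7, ∞, 95], [7, 25, ∞]]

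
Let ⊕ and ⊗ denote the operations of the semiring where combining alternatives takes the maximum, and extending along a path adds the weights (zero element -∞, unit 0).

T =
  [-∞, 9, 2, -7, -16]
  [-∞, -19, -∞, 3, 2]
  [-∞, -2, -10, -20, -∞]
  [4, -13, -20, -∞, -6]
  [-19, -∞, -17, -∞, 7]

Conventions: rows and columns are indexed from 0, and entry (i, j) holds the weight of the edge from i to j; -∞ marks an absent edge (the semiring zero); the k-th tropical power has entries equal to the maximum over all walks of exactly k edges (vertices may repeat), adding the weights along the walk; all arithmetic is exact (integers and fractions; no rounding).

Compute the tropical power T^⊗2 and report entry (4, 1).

T^⊗2:
  [-3, 0, -8, 12, 11]
  [7, -10, -15, -16, 9]
  [-16, -12, -20, 1, 0]
  [-25, 13, 6, -3, 1]
  [-12, -10, -10, -26, 14]
Key observation: the optimum is the walk 4->0->1, with weight (-19) + 9 = -10.
Optimal value attained by: walk 4->0->1.
Answer: (T^⊗2)[4][1] = -10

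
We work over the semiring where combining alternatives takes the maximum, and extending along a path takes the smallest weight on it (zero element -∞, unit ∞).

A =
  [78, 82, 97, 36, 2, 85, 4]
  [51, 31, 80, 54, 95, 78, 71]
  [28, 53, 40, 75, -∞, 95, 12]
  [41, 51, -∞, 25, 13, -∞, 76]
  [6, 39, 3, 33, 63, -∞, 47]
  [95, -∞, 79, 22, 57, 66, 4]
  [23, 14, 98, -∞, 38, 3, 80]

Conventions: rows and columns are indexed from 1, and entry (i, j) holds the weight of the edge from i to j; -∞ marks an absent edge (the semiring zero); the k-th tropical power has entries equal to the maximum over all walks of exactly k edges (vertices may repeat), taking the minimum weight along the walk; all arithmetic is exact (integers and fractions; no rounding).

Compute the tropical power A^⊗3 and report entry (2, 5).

A^⊗2:
  [85, 78, 80, 75, 82, 95, 71]
  [78, 53, 78, 75, 63, 80, 71]
  [95, 51, 79, 53, 57, 66, 75]
  [51, 41, 76, 51, 51, 51, 76]
  [39, 39, 47, 39, 63, 39, 47]
  [78, 82, 95, 75, 57, 85, 47]
  [28, 53, 80, 75, 38, 95, 80]
A^⊗3:
  [95, 82, 85, 75, 78, 85, 75]
  [80, 78, 79, 75, 63, 78, 75]
  [78, 82, 95, 75, 57, 85, 75]
  [51, 53, 76, 75, 51, 76, 76]
  [39, 47, 47, 47, 63, 47, 47]
  [85, 78, 80, 75, 82, 95, 75]
  [95, 53, 80, 75, 57, 80, 80]
Key observation: the optimum is the walk 2->5->5->5, with weight 95 min 63 min 63 = 63.
Optimal value attained by: walk 2->5->5->5.
Answer: (A^⊗3)[2][5] = 63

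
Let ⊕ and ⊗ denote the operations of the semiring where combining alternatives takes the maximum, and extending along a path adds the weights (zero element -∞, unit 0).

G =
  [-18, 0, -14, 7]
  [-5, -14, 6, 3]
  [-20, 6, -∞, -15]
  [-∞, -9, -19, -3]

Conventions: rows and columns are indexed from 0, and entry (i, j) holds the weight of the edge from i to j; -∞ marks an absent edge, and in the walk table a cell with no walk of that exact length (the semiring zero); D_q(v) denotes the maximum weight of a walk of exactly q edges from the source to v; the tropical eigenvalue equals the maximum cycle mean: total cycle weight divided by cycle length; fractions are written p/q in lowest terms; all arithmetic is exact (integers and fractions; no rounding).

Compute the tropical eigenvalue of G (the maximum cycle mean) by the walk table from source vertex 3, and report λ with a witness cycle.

q=0: [-∞, -∞, -∞, 0]
q=1: [-∞, -9, -19, -3]
q=2: [-14, -12, -3, -6]
q=3: [-17, 3, -6, -7]
q=4: [-2, 0, 9, 6]
Optimal cycle mean attained by: cycle 1->2->1, total 6 + 6, length 2.
Answer: λ = 6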